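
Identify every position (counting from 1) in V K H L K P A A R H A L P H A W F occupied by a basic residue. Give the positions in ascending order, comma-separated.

K, R, and H are the three residues with basic side chains (ε-amine, guanidinium, and imidazole respectively).
Matching residues: K2, H3, K5, R9, H10, H14.

2, 3, 5, 9, 10, 14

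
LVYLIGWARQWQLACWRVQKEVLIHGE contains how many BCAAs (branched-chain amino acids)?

V, L, and I make up the branched-chain aliphatic group.
Matching residues: L1, V2, L4, I5, L13, V18, V22, L23, I24.

9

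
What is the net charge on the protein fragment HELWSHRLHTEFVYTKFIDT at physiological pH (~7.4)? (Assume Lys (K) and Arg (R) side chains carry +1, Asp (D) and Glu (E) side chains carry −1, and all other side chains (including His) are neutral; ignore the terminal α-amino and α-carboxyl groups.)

-1

Positive (K, R): R7, K16 → +2.
Negative (D, E): E2, E11, D19 → −3.
Net charge = (+2) + (−3) = −1.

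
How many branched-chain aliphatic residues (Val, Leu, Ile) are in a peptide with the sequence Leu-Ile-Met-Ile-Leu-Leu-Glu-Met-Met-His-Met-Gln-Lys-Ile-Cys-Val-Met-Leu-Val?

Matching residues: Leu1, Ile2, Ile4, Leu5, Leu6, Ile14, Val16, Leu18, Val19.

9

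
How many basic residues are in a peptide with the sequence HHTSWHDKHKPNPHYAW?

7

The basic amino acids are Lys (K), Arg (R), and His (H).
Matching residues: H1, H2, H6, K8, H9, K10, H14.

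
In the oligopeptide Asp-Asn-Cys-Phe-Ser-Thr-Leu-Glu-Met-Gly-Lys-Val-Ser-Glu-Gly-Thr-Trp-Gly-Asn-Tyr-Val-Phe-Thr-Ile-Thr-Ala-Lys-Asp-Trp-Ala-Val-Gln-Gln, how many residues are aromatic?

5

F, W, and Y each carry an aromatic ring on the side chain.
Matching residues: Phe4, Trp17, Tyr20, Phe22, Trp29.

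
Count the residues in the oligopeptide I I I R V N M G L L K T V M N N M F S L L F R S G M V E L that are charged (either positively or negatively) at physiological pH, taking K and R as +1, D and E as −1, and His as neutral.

Charged side chains at pH ~7.4: K, R (positive); D, E (negative).
Matching residues: R4, K11, R23, E28.

4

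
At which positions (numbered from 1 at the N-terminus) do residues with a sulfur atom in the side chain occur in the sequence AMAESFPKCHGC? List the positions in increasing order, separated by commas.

2, 9, 12

The sulfur-bearing residues are cysteine (–SH) and methionine (–S–CH₃).
Matching residues: M2, C9, C12.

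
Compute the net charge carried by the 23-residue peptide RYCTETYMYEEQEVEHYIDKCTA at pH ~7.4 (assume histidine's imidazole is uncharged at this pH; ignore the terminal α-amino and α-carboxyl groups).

-4

Near pH 7.4, K and R contribute +1 each, D and E contribute −1 each, and every other side chain (His included, as stated) is uncharged.
Positive (K, R): R1, K20 → +2.
Negative (D, E): E5, E10, E11, E13, E15, D19 → −6.
Net charge = (+2) + (−6) = −4.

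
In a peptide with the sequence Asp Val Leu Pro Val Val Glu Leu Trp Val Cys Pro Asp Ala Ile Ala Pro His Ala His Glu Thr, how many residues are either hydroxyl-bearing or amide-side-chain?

Hydroxyl-bearing: S, T, Y. Amide-side-chain: N, Q.
Hydroxyl-bearing residues here: Thr22 (1).
Amide-side-chain residues here: none (0).
The two groups share no amino acid, so total = 1 + 0 = 1.

1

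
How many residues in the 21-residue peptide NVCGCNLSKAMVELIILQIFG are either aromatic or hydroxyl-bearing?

Aromatic: F, W, Y. Hydroxyl-bearing: S, T, Y.
Aromatic residues here: F20 (1).
Hydroxyl-bearing residues here: S8 (1).
(Y belongs to both groups, but none appear in this sequence.) Total = 1 + 1 = 2.

2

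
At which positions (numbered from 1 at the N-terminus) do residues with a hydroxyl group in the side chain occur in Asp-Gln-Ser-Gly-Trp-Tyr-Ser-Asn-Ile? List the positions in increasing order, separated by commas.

S, T, and Y are the three residues with a side-chain hydroxyl.
Matching residues: Ser3, Tyr6, Ser7.

3, 6, 7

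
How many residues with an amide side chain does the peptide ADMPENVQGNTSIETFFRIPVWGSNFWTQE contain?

5

Only N (asparagine) and Q (glutamine) carry a side-chain carboxamide.
Matching residues: N6, Q8, N10, N25, Q29.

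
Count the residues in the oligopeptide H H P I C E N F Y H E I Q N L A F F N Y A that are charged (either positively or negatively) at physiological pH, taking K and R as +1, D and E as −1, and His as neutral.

2

Charged side chains at pH ~7.4: K, R (positive); D, E (negative).
Matching residues: E6, E11.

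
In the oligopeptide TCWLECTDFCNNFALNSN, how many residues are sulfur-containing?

3

The sulfur-bearing residues are cysteine (–SH) and methionine (–S–CH₃).
Matching residues: C2, C6, C10.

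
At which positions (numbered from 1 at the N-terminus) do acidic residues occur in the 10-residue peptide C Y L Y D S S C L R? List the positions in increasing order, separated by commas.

5

Only D (aspartate) and E (glutamate) carry a side-chain carboxylic acid.
Matching residues: D5.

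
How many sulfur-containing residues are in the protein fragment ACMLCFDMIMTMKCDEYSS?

Cysteine (C, thiol) and methionine (M, thioether) are the two sulfur-containing amino acids.
Matching residues: C2, M3, C5, M8, M10, M12, C14.

7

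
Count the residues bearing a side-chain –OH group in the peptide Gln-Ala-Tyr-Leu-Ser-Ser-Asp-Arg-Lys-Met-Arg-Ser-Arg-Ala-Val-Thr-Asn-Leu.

The –OH-bearing residues are Ser, Thr (aliphatic alcohols), and Tyr (phenol).
Matching residues: Tyr3, Ser5, Ser6, Ser12, Thr16.

5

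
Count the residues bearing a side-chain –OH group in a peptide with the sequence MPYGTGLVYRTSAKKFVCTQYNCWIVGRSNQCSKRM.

Serine (S), threonine (T), and tyrosine (Y) each carry a hydroxyl group on the side chain.
Matching residues: Y3, T5, Y9, T11, S12, T19, Y21, S29, S33.

9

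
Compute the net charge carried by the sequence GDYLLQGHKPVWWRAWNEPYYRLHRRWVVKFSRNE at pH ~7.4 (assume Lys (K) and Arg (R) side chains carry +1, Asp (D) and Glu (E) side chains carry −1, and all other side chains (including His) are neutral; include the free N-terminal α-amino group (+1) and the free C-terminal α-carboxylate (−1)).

+4

Positive (K, R): K9, R14, R22, R25, R26, K30, R33 → +7.
Negative (D, E): D2, E18, E35 → −3.
The N-terminus (+1) and C-terminus (−1) cancel.
Net charge = (+7) + (−3) = +4.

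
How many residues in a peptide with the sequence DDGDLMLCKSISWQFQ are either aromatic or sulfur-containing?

4

Aromatic: F, W, Y. Sulfur-containing: C, M.
Aromatic residues here: W13, F15 (2).
Sulfur-containing residues here: M6, C8 (2).
The two groups share no amino acid, so total = 2 + 2 = 4.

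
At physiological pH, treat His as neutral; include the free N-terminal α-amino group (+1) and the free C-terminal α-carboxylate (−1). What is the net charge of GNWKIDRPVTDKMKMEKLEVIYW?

Near pH 7.4, K and R contribute +1 each, D and E contribute −1 each, and every other side chain (His included, as stated) is uncharged.
Positive (K, R): K4, R7, K12, K14, K17 → +5.
Negative (D, E): D6, D11, E16, E19 → −4.
The N-terminus (+1) and C-terminus (−1) cancel.
Net charge = (+5) + (−4) = +1.

+1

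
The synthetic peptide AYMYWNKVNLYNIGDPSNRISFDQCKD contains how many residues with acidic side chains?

Aspartate (D) and glutamate (E) have carboxylic-acid side chains and are the acidic amino acids.
Matching residues: D15, D23, D27.

3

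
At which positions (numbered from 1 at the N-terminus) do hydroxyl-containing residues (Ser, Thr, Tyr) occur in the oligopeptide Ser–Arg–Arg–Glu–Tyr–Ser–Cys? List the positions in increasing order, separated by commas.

Matching residues: Ser1, Tyr5, Ser6.

1, 5, 6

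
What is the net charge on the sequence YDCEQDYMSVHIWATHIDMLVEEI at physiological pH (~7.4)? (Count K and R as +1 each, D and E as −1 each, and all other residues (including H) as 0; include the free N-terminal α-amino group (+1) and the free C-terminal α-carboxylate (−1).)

-6

Positive (K, R): none → +0.
Negative (D, E): D2, E4, D6, D18, E22, E23 → −6.
The N-terminus (+1) and C-terminus (−1) cancel.
Net charge = (+0) + (−6) = −6.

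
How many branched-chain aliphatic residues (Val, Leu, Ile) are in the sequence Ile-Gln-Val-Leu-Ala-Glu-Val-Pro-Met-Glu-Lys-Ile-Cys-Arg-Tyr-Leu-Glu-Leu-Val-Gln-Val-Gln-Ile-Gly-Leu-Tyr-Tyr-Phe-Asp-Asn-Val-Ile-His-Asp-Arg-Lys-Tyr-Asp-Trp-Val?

Matching residues: Ile1, Val3, Leu4, Val7, Ile12, Leu16, Leu18, Val19, Val21, Ile23, Leu25, Val31, Ile32, Val40.

14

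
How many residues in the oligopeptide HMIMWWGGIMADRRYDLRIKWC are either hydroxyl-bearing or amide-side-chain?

Hydroxyl-bearing: S, T, Y. Amide-side-chain: N, Q.
Hydroxyl-bearing residues here: Y15 (1).
Amide-side-chain residues here: none (0).
The two groups share no amino acid, so total = 1 + 0 = 1.

1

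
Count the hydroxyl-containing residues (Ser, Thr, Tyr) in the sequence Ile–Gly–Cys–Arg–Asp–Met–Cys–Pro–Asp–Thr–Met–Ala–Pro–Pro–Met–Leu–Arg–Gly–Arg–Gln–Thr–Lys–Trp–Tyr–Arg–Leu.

3

Matching residues: Thr10, Thr21, Tyr24.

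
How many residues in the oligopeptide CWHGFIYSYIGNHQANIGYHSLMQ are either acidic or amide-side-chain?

Acidic: D, E. Amide-side-chain: N, Q.
Acidic residues here: none (0).
Amide-side-chain residues here: N12, Q14, N16, Q24 (4).
The two groups share no amino acid, so total = 0 + 4 = 4.

4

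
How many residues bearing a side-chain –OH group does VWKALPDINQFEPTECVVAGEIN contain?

S, T, and Y are the three residues with a side-chain hydroxyl.
Matching residues: T14.

1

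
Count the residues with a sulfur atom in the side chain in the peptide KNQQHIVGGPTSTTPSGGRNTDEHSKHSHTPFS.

Only Cys (C) and Met (M) have a sulfur atom in the side chain.
None of the 33 residues belong to this group.

0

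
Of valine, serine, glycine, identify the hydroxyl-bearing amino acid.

serine

S, T, and Y are the three residues with a side-chain hydroxyl.
Of the listed options, only serine belongs to this group.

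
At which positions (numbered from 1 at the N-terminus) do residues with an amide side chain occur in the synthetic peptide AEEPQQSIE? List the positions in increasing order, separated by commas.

5, 6

Only N (asparagine) and Q (glutamine) carry a side-chain carboxamide.
Matching residues: Q5, Q6.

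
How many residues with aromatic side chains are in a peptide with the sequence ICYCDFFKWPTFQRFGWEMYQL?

F, W, and Y each carry an aromatic ring on the side chain.
Matching residues: Y3, F6, F7, W9, F12, F15, W17, Y20.

8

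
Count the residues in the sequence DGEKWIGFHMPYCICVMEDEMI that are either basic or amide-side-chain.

2

Basic: H, K, R. Amide-side-chain: N, Q.
Basic residues here: K4, H9 (2).
Amide-side-chain residues here: none (0).
The two groups share no amino acid, so total = 2 + 0 = 2.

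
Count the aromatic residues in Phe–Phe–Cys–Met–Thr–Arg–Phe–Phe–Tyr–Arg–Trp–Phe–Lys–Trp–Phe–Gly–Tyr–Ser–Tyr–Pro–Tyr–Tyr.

The aromatic amino acids are Phe (F, benzyl), Trp (W, indole), and Tyr (Y, phenol).
Matching residues: Phe1, Phe2, Phe7, Phe8, Tyr9, Trp11, Phe12, Trp14, Phe15, Tyr17, Tyr19, Tyr21, Tyr22.

13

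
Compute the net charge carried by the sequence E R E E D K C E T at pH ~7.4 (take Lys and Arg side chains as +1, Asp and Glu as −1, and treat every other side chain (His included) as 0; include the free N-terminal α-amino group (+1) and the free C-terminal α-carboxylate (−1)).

-3

Positive (K, R): R2, K6 → +2.
Negative (D, E): E1, E3, E4, D5, E8 → −5.
The N-terminus (+1) and C-terminus (−1) cancel.
Net charge = (+2) + (−5) = −3.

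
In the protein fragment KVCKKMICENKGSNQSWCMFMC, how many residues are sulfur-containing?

Only Cys (C) and Met (M) have a sulfur atom in the side chain.
Matching residues: C3, M6, C8, C18, M19, M21, C22.

7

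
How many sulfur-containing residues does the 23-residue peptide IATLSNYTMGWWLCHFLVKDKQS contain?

2

The sulfur-bearing residues are cysteine (–SH) and methionine (–S–CH₃).
Matching residues: M9, C14.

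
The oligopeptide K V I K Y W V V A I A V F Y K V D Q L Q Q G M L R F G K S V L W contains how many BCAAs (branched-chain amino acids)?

V, L, and I make up the branched-chain aliphatic group.
Matching residues: V2, I3, V7, V8, I10, V12, V16, L19, L24, V30, L31.

11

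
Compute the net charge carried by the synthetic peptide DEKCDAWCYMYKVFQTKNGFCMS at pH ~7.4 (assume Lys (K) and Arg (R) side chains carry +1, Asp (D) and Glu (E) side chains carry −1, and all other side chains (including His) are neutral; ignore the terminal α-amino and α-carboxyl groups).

Positive (K, R): K3, K12, K17 → +3.
Negative (D, E): D1, E2, D5 → −3.
Net charge = (+3) + (−3) = 0.

0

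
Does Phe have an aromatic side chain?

Yes

The aromatic amino acids are Phe (F, benzyl), Trp (W, indole), and Tyr (Y, phenol).
Phenylalanine is in this group.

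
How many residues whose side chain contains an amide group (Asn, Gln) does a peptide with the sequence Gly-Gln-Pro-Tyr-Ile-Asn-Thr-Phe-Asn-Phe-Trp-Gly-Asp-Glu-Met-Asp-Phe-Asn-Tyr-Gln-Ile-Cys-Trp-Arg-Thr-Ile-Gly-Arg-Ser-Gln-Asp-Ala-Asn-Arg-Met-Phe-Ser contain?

7

Matching residues: Gln2, Asn6, Asn9, Asn18, Gln20, Gln30, Asn33.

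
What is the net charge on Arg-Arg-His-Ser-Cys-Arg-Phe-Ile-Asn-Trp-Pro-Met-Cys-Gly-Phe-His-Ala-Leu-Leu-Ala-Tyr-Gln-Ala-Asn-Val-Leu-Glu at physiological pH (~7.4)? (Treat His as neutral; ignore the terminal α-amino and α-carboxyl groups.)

The side chains ionized at physiological pH are Lys/Arg (+1) and Asp/Glu (−1); with His treated as neutral, nothing else contributes.
Positive (K, R): Arg1, Arg2, Arg6 → +3.
Negative (D, E): Glu27 → −1.
Net charge = (+3) + (−1) = +2.

+2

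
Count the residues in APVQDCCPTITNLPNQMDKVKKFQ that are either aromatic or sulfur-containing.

4

Aromatic: F, W, Y. Sulfur-containing: C, M.
Aromatic residues here: F23 (1).
Sulfur-containing residues here: C6, C7, M17 (3).
The two groups share no amino acid, so total = 1 + 3 = 4.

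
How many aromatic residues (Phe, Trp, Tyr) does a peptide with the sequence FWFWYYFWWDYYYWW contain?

14

Matching residues: F1, W2, F3, W4, Y5, Y6, F7, W8, W9, Y11, Y12, Y13, W14, W15.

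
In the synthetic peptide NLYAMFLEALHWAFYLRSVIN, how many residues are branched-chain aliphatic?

Valine (V), leucine (L), and isoleucine (I) are the branched-chain amino acids.
Matching residues: L2, L7, L10, L16, V19, I20.

6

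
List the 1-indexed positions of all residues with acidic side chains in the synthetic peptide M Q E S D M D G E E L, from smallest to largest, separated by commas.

Aspartate (D) and glutamate (E) have carboxylic-acid side chains and are the acidic amino acids.
Matching residues: E3, D5, D7, E9, E10.

3, 5, 7, 9, 10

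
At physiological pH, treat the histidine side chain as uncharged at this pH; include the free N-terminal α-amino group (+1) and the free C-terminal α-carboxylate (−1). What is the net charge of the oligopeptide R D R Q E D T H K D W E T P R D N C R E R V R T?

0

The side chains ionized at physiological pH are Lys/Arg (+1) and Asp/Glu (−1); with His treated as neutral, nothing else contributes.
Positive (K, R): R1, R3, K9, R15, R19, R21, R23 → +7.
Negative (D, E): D2, E5, D6, D10, E12, D16, E20 → −7.
The N-terminus (+1) and C-terminus (−1) cancel.
Net charge = (+7) + (−7) = 0.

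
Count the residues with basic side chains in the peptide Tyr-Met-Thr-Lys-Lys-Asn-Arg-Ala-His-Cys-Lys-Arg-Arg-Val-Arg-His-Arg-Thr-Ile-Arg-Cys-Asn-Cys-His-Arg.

The basic amino acids are Lys (K), Arg (R), and His (H).
Matching residues: Lys4, Lys5, Arg7, His9, Lys11, Arg12, Arg13, Arg15, His16, Arg17, Arg20, His24, Arg25.

13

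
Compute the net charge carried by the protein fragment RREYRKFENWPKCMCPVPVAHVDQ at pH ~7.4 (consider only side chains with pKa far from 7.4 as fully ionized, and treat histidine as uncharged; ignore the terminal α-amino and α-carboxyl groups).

At pH ~7.4 the Lys and Arg side chains are protonated (+1), the Asp and Glu side chains are deprotonated (−1), and with His taken as neutral all other side chains carry no charge.
Positive (K, R): R1, R2, R5, K6, K12 → +5.
Negative (D, E): E3, E8, D23 → −3.
Net charge = (+5) + (−3) = +2.

+2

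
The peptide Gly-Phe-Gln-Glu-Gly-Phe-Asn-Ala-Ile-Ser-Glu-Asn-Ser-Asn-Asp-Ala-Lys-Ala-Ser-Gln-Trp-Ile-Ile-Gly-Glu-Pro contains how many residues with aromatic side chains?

3

F, W, and Y each carry an aromatic ring on the side chain.
Matching residues: Phe2, Phe6, Trp21.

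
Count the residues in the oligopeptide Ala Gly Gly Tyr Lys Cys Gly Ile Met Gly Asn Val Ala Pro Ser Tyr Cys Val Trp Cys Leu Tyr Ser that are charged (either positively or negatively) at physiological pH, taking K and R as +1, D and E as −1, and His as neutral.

Charged side chains at pH ~7.4: K, R (positive); D, E (negative).
Matching residues: Lys5.

1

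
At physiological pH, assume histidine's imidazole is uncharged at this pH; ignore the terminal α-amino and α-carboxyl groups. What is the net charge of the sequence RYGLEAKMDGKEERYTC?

The side chains ionized at physiological pH are Lys/Arg (+1) and Asp/Glu (−1); with His treated as neutral, nothing else contributes.
Positive (K, R): R1, K7, K11, R14 → +4.
Negative (D, E): E5, D9, E12, E13 → −4.
Net charge = (+4) + (−4) = 0.

0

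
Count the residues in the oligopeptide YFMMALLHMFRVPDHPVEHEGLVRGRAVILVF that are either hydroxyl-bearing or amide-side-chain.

1

Hydroxyl-bearing: S, T, Y. Amide-side-chain: N, Q.
Hydroxyl-bearing residues here: Y1 (1).
Amide-side-chain residues here: none (0).
The two groups share no amino acid, so total = 1 + 0 = 1.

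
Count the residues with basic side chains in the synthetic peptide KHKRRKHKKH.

The basic amino acids are Lys (K), Arg (R), and His (H).
Matching residues: K1, H2, K3, R4, R5, K6, H7, K8, K9, H10.

10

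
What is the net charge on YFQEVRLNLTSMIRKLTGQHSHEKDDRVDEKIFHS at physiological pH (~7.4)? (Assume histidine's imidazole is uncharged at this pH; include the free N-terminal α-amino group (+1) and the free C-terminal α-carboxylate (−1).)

Near pH 7.4, K and R contribute +1 each, D and E contribute −1 each, and every other side chain (His included, as stated) is uncharged.
Positive (K, R): R6, R14, K15, K24, R27, K31 → +6.
Negative (D, E): E4, E23, D25, D26, D29, E30 → −6.
The N-terminus (+1) and C-terminus (−1) cancel.
Net charge = (+6) + (−6) = 0.

0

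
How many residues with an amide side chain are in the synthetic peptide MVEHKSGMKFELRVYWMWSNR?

Only N (asparagine) and Q (glutamine) carry a side-chain carboxamide.
Matching residues: N20.

1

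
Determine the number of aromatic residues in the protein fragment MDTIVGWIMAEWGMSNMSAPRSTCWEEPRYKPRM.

4

F, W, and Y each carry an aromatic ring on the side chain.
Matching residues: W7, W12, W25, Y30.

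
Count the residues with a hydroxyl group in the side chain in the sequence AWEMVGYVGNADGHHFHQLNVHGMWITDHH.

S, T, and Y are the three residues with a side-chain hydroxyl.
Matching residues: Y7, T27.

2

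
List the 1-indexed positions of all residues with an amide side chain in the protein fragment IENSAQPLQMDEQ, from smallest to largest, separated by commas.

3, 6, 9, 13

Asparagine (N) and glutamine (Q) have uncharged amide side chains.
Matching residues: N3, Q6, Q9, Q13.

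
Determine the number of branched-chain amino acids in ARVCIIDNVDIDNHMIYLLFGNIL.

10

V, L, and I make up the branched-chain aliphatic group.
Matching residues: V3, I5, I6, V9, I11, I16, L18, L19, I23, L24.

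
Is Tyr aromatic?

F, W, and Y each carry an aromatic ring on the side chain.
Tyrosine is in this group.

Yes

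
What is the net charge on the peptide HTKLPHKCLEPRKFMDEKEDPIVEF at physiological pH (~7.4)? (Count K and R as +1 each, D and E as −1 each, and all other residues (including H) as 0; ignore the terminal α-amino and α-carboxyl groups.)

-1

Positive (K, R): K3, K7, R12, K13, K18 → +5.
Negative (D, E): E10, D16, E17, E19, D20, E24 → −6.
Net charge = (+5) + (−6) = −1.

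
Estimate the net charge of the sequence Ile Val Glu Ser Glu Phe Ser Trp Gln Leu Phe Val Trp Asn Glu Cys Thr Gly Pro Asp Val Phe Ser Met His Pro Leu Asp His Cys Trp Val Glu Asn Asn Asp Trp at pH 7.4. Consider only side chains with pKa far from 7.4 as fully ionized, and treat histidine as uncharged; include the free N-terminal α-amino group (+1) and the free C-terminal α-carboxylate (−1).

-7

At pH ~7.4 the Lys and Arg side chains are protonated (+1), the Asp and Glu side chains are deprotonated (−1), and with His taken as neutral all other side chains carry no charge.
Positive (K, R): none → +0.
Negative (D, E): Glu3, Glu5, Glu15, Asp20, Asp28, Glu33, Asp36 → −7.
The N-terminus (+1) and C-terminus (−1) cancel.
Net charge = (+0) + (−7) = −7.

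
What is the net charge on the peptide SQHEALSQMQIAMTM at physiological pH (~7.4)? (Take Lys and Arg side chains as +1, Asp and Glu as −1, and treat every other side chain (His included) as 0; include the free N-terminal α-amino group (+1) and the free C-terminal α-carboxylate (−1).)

-1

Positive (K, R): none → +0.
Negative (D, E): E4 → −1.
The N-terminus (+1) and C-terminus (−1) cancel.
Net charge = (+0) + (−1) = −1.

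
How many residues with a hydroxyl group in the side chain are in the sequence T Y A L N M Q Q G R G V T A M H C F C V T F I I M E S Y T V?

Serine (S), threonine (T), and tyrosine (Y) each carry a hydroxyl group on the side chain.
Matching residues: T1, Y2, T13, T21, S27, Y28, T29.

7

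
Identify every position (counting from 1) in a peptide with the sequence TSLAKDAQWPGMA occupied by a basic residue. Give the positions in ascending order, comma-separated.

K, R, and H are the three residues with basic side chains (ε-amine, guanidinium, and imidazole respectively).
Matching residues: K5.

5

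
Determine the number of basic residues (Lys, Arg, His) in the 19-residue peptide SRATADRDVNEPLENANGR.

3

Matching residues: R2, R7, R19.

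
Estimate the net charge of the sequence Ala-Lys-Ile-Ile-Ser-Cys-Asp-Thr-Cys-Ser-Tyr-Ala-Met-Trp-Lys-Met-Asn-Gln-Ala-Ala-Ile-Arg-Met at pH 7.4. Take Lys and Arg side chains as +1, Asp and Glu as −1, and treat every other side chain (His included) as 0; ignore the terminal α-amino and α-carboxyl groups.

+2

Positive (K, R): Lys2, Lys15, Arg22 → +3.
Negative (D, E): Asp7 → −1.
Net charge = (+3) + (−1) = +2.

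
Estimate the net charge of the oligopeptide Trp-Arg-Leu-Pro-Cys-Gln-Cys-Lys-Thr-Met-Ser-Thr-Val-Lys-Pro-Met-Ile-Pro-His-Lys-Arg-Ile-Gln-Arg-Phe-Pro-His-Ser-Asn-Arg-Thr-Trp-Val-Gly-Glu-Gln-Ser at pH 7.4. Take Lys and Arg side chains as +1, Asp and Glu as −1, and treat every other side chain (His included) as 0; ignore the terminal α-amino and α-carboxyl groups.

Positive (K, R): Arg2, Lys8, Lys14, Lys20, Arg21, Arg24, Arg30 → +7.
Negative (D, E): Glu35 → −1.
Net charge = (+7) + (−1) = +6.

+6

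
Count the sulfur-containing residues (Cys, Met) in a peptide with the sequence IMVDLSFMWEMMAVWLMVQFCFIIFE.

Matching residues: M2, M8, M11, M12, M17, C21.

6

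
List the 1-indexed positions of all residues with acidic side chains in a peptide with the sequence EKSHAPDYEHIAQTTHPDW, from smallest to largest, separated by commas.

Only D (aspartate) and E (glutamate) carry a side-chain carboxylic acid.
Matching residues: E1, D7, E9, D18.

1, 7, 9, 18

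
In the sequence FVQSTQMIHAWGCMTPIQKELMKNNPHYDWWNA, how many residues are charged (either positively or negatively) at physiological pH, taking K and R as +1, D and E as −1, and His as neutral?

Charged side chains at pH ~7.4: K, R (positive); D, E (negative).
Matching residues: K19, E20, K23, D29.

4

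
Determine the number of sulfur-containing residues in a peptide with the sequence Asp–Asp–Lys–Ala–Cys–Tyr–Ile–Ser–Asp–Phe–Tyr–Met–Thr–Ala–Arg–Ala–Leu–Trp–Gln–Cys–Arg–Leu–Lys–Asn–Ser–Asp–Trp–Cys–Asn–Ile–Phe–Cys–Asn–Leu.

5

Cysteine (C, thiol) and methionine (M, thioether) are the two sulfur-containing amino acids.
Matching residues: Cys5, Met12, Cys20, Cys28, Cys32.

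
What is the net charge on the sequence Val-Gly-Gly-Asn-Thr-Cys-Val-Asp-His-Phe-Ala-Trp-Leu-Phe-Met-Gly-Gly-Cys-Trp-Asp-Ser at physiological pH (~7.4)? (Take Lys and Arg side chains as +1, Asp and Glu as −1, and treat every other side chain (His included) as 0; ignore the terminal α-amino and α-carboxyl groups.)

-2

Positive (K, R): none → +0.
Negative (D, E): Asp8, Asp20 → −2.
Net charge = (+0) + (−2) = −2.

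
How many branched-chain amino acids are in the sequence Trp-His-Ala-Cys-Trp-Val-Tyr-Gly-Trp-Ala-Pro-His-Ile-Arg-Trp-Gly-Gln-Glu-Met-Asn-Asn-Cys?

2

V, L, and I make up the branched-chain aliphatic group.
Matching residues: Val6, Ile13.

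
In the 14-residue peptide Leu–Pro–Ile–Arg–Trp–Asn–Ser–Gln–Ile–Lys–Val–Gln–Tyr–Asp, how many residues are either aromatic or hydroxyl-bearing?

3

Aromatic: F, W, Y. Hydroxyl-bearing: S, T, Y.
Aromatic residues here: Trp5, Tyr13 (2).
Hydroxyl-bearing residues here: Ser7, Tyr13 (2).
Y is in both groups, so the 1 Y residue must not be double-counted.
Total = 2 + 2 − 1 = 3.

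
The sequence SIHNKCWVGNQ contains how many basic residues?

The basic amino acids are Lys (K), Arg (R), and His (H).
Matching residues: H3, K5.

2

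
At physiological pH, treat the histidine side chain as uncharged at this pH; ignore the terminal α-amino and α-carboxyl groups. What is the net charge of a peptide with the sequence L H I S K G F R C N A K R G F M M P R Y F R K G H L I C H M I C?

Near pH 7.4, K and R contribute +1 each, D and E contribute −1 each, and every other side chain (His included, as stated) is uncharged.
Positive (K, R): K5, R8, K12, R13, R19, R22, K23 → +7.
Negative (D, E): none → −0.
Net charge = (+7) + (−0) = +7.

+7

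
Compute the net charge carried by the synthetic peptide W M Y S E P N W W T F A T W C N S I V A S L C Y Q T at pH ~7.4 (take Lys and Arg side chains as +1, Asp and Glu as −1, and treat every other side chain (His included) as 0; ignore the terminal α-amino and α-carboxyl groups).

Positive (K, R): none → +0.
Negative (D, E): E5 → −1.
Net charge = (+0) + (−1) = −1.

-1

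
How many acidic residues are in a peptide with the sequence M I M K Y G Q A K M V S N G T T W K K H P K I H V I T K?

Aspartate (D) and glutamate (E) have carboxylic-acid side chains and are the acidic amino acids.
None of the 28 residues belong to this group.

0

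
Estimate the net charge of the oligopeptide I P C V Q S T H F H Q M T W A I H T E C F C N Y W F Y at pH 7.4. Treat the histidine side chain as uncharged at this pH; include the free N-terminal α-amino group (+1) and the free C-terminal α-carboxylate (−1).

The side chains ionized at physiological pH are Lys/Arg (+1) and Asp/Glu (−1); with His treated as neutral, nothing else contributes.
Positive (K, R): none → +0.
Negative (D, E): E19 → −1.
The N-terminus (+1) and C-terminus (−1) cancel.
Net charge = (+0) + (−1) = −1.

-1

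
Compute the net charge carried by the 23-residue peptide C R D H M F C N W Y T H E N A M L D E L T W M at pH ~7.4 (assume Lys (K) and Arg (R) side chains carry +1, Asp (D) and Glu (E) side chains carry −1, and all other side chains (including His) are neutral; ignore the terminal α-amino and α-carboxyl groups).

-3

Positive (K, R): R2 → +1.
Negative (D, E): D3, E13, D18, E19 → −4.
Net charge = (+1) + (−4) = −3.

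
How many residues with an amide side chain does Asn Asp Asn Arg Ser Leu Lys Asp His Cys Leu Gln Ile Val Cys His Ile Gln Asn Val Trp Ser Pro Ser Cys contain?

5

The amide-side-chain residues are Asn (N) and Gln (Q).
Matching residues: Asn1, Asn3, Gln12, Gln18, Asn19.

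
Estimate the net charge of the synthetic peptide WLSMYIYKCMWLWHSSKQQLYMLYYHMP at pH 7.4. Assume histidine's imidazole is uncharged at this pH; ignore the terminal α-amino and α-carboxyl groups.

The side chains ionized at physiological pH are Lys/Arg (+1) and Asp/Glu (−1); with His treated as neutral, nothing else contributes.
Positive (K, R): K8, K17 → +2.
Negative (D, E): none → −0.
Net charge = (+2) + (−0) = +2.

+2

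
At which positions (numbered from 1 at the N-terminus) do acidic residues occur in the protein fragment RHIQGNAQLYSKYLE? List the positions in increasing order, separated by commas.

15

Only D (aspartate) and E (glutamate) carry a side-chain carboxylic acid.
Matching residues: E15.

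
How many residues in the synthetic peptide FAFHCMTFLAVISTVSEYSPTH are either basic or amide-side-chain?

Basic: H, K, R. Amide-side-chain: N, Q.
Basic residues here: H4, H22 (2).
Amide-side-chain residues here: none (0).
The two groups share no amino acid, so total = 2 + 0 = 2.

2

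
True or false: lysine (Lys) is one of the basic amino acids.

Lysine (K), arginine (R), and histidine (H) have basic, nitrogen-containing side chains.
Lysine is in this group.

True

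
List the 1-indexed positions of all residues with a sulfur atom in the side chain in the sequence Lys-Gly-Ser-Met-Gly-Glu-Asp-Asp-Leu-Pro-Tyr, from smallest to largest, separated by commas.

Only Cys (C) and Met (M) have a sulfur atom in the side chain.
Matching residues: Met4.

4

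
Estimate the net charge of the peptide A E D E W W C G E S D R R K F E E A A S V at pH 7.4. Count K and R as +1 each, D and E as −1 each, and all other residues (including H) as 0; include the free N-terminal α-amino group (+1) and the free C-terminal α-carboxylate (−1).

Positive (K, R): R12, R13, K14 → +3.
Negative (D, E): E2, D3, E4, E9, D11, E16, E17 → −7.
The N-terminus (+1) and C-terminus (−1) cancel.
Net charge = (+3) + (−7) = −4.

-4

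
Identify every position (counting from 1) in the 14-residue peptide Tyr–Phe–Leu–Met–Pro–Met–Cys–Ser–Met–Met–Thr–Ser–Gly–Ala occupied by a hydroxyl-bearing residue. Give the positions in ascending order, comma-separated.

1, 8, 11, 12

Serine (S), threonine (T), and tyrosine (Y) each carry a hydroxyl group on the side chain.
Matching residues: Tyr1, Ser8, Thr11, Ser12.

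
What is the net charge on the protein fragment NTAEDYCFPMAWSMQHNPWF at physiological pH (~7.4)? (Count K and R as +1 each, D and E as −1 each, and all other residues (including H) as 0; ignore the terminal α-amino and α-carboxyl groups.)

Positive (K, R): none → +0.
Negative (D, E): E4, D5 → −2.
Net charge = (+0) + (−2) = −2.

-2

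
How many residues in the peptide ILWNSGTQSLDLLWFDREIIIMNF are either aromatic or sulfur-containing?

Aromatic: F, W, Y. Sulfur-containing: C, M.
Aromatic residues here: W3, W14, F15, F24 (4).
Sulfur-containing residues here: M22 (1).
The two groups share no amino acid, so total = 4 + 1 = 5.

5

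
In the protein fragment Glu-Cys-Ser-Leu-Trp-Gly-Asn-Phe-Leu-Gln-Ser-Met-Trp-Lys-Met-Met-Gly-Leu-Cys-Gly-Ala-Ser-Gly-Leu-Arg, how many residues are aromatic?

3

The aromatic amino acids are Phe (F, benzyl), Trp (W, indole), and Tyr (Y, phenol).
Matching residues: Trp5, Phe8, Trp13.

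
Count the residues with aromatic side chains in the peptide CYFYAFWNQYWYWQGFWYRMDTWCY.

The aromatic amino acids are Phe (F, benzyl), Trp (W, indole), and Tyr (Y, phenol).
Matching residues: Y2, F3, Y4, F6, W7, Y10, W11, Y12, W13, F16, W17, Y18, W23, Y25.

14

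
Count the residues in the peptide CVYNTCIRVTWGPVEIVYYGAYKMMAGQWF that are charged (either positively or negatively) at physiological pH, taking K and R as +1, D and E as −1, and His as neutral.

3

Charged side chains at pH ~7.4: K, R (positive); D, E (negative).
Matching residues: R8, E15, K23.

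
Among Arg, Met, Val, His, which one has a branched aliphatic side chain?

Val

Valine (V), leucine (L), and isoleucine (I) are the branched-chain amino acids.
Of the listed options, only Val belongs to this group.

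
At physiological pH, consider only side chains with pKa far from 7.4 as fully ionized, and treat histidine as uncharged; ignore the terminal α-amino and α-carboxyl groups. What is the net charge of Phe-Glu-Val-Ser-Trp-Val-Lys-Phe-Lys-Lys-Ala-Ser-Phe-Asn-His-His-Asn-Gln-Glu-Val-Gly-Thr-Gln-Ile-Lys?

At pH ~7.4 the Lys and Arg side chains are protonated (+1), the Asp and Glu side chains are deprotonated (−1), and with His taken as neutral all other side chains carry no charge.
Positive (K, R): Lys7, Lys9, Lys10, Lys25 → +4.
Negative (D, E): Glu2, Glu19 → −2.
Net charge = (+4) + (−2) = +2.

+2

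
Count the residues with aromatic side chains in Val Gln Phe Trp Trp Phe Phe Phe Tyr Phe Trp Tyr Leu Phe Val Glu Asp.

The aromatic amino acids are Phe (F, benzyl), Trp (W, indole), and Tyr (Y, phenol).
Matching residues: Phe3, Trp4, Trp5, Phe6, Phe7, Phe8, Tyr9, Phe10, Trp11, Tyr12, Phe14.

11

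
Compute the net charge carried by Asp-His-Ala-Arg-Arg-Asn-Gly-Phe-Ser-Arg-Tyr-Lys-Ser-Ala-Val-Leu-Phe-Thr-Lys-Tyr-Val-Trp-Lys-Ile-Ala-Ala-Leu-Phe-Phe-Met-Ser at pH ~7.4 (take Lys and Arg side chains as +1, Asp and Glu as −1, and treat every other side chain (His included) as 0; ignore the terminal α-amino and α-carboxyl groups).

+5

Positive (K, R): Arg4, Arg5, Arg10, Lys12, Lys19, Lys23 → +6.
Negative (D, E): Asp1 → −1.
Net charge = (+6) + (−1) = +5.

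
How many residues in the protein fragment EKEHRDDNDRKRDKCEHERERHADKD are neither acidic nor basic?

3

Acidic: D, E. Basic: K, R, H. All other residues are neither.
Matching residues: N8, C15, A23.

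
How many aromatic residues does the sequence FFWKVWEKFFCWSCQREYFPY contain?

Phenylalanine (F), tryptophan (W), and tyrosine (Y) have aromatic ring side chains.
Matching residues: F1, F2, W3, W6, F9, F10, W12, Y18, F19, Y21.

10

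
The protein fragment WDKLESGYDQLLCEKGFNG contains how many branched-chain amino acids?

3

V, L, and I make up the branched-chain aliphatic group.
Matching residues: L4, L11, L12.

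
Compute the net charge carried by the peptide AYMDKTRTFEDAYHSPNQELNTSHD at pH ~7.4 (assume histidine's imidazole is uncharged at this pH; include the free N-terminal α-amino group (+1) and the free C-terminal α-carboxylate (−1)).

-3

The side chains ionized at physiological pH are Lys/Arg (+1) and Asp/Glu (−1); with His treated as neutral, nothing else contributes.
Positive (K, R): K5, R7 → +2.
Negative (D, E): D4, E10, D11, E19, D25 → −5.
The N-terminus (+1) and C-terminus (−1) cancel.
Net charge = (+2) + (−5) = −3.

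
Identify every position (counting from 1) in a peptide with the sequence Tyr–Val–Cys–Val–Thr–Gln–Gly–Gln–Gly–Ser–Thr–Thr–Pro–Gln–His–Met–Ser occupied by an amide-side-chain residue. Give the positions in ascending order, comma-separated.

6, 8, 14

Asparagine (N) and glutamine (Q) have uncharged amide side chains.
Matching residues: Gln6, Gln8, Gln14.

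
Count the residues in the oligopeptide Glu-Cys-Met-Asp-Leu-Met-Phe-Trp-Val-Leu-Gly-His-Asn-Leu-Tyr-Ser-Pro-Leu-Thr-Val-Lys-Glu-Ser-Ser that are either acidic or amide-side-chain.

Acidic: D, E. Amide-side-chain: N, Q.
Acidic residues here: Glu1, Asp4, Glu22 (3).
Amide-side-chain residues here: Asn13 (1).
The two groups share no amino acid, so total = 3 + 1 = 4.

4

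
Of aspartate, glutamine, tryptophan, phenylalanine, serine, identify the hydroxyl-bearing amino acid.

serine

The –OH-bearing residues are Ser, Thr (aliphatic alcohols), and Tyr (phenol).
Of the listed options, only serine belongs to this group.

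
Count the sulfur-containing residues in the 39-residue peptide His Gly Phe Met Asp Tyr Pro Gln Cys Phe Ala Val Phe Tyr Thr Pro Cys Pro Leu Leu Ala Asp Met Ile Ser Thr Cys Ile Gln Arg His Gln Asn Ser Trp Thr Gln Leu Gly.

Cysteine (C, thiol) and methionine (M, thioether) are the two sulfur-containing amino acids.
Matching residues: Met4, Cys9, Cys17, Met23, Cys27.

5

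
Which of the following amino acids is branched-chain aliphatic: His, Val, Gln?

Val

The BCAAs are Val, Leu, and Ile — aliphatic side chains with a branch point.
Of the listed options, only Val belongs to this group.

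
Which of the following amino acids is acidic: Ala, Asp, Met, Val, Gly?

Asp

The acidic residues are Asp (D) and Glu (E), whose side chains end in a carboxylate group.
Of the listed options, only Asp belongs to this group.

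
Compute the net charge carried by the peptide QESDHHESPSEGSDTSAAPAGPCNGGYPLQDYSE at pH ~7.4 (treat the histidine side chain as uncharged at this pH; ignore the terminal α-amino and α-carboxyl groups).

-7

At pH ~7.4 the Lys and Arg side chains are protonated (+1), the Asp and Glu side chains are deprotonated (−1), and with His taken as neutral all other side chains carry no charge.
Positive (K, R): none → +0.
Negative (D, E): E2, D4, E7, E11, D14, D31, E34 → −7.
Net charge = (+0) + (−7) = −7.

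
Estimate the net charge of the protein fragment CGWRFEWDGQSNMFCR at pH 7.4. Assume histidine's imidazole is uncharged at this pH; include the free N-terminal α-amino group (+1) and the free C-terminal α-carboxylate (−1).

The side chains ionized at physiological pH are Lys/Arg (+1) and Asp/Glu (−1); with His treated as neutral, nothing else contributes.
Positive (K, R): R4, R16 → +2.
Negative (D, E): E6, D8 → −2.
The N-terminus (+1) and C-terminus (−1) cancel.
Net charge = (+2) + (−2) = 0.

0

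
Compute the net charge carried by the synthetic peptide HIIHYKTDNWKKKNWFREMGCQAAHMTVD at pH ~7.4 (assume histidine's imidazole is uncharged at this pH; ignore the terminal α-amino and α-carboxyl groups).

Near pH 7.4, K and R contribute +1 each, D and E contribute −1 each, and every other side chain (His included, as stated) is uncharged.
Positive (K, R): K6, K11, K12, K13, R17 → +5.
Negative (D, E): D8, E18, D29 → −3.
Net charge = (+5) + (−3) = +2.

+2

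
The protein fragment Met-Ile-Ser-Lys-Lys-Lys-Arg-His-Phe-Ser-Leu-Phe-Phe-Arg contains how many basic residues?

K, R, and H are the three residues with basic side chains (ε-amine, guanidinium, and imidazole respectively).
Matching residues: Lys4, Lys5, Lys6, Arg7, His8, Arg14.

6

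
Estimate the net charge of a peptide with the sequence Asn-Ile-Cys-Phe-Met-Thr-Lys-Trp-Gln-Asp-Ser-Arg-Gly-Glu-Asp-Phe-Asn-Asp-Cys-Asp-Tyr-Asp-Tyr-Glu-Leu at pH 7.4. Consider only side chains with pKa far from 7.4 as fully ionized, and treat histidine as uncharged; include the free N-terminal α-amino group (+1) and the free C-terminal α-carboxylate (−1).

-5

Near pH 7.4, K and R contribute +1 each, D and E contribute −1 each, and every other side chain (His included, as stated) is uncharged.
Positive (K, R): Lys7, Arg12 → +2.
Negative (D, E): Asp10, Glu14, Asp15, Asp18, Asp20, Asp22, Glu24 → −7.
The N-terminus (+1) and C-terminus (−1) cancel.
Net charge = (+2) + (−7) = −5.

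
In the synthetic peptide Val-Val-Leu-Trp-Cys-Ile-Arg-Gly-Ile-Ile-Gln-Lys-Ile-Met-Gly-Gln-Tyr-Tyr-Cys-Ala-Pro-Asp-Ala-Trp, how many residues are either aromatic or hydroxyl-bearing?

Aromatic: F, W, Y. Hydroxyl-bearing: S, T, Y.
Aromatic residues here: Trp4, Tyr17, Tyr18, Trp24 (4).
Hydroxyl-bearing residues here: Tyr17, Tyr18 (2).
Y is in both groups, so the 2 Y residues must not be double-counted.
Total = 4 + 2 − 2 = 4.

4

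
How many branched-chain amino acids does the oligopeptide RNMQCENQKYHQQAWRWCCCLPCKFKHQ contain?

1

V, L, and I make up the branched-chain aliphatic group.
Matching residues: L21.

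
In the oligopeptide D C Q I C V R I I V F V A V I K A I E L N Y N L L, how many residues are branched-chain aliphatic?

12

V, L, and I make up the branched-chain aliphatic group.
Matching residues: I4, V6, I8, I9, V10, V12, V14, I15, I18, L20, L24, L25.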